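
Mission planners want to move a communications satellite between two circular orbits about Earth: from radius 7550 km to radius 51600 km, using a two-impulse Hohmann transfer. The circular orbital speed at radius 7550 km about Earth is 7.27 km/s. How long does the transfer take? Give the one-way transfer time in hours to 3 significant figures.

t = 7.03 hours

From the circular-orbit relation v² = μ/r at r = 7550 km: μ = v²r = (7.27)² × 7550 = 3.99039×10^5 km³/s².
Transfer-ellipse semi-major axis a_t = (r₁ + r₂)/2 = (7550 + 51600)/2 = 29575 km.
By Kepler's third law the transfer-orbit period is T = 2π√(a_t³/μ), so t = T/2 = 25295 s.
Converting: 25295 s ÷ 3600 s/hour = 7.03 hours.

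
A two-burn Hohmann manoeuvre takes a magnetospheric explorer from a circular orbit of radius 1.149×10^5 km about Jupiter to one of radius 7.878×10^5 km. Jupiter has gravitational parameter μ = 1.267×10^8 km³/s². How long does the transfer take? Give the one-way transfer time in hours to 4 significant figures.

t = 23.51 hours

The Hohmann ellipse has a_t = (r₁ + r₂)/2 = 4.5135×10^5 km.
Transfer time t = π√(a_t³/μ) = π√((4.5135×10^5)³ / 1.267×10^8) = 84630 s.
Converting: 84630 s ÷ 3600 s/hour = 23.51 hours.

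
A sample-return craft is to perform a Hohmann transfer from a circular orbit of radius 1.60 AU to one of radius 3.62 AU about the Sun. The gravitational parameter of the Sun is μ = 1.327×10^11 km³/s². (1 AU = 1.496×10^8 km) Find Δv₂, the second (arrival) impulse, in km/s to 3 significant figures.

Δv₂ = 3.40 km/s

In km: r₁ = 1.60 × 1.496×10^8 = 2.3936×10^8 km; r₂ = 3.62 × 1.496×10^8 = 5.41552×10^8 km.
Semi-major axis of the transfer orbit: a_t = (2.3936×10^8 + 5.41552×10^8)/2 = 3.90456×10^8 km.
On the circular orbit at r = 5.41552×10^8 km, v_c = √(μ/r) = 15.6536 km/s.
Vis-viva on the transfer ellipse at r = 5.41552×10^8 km gives v_t = √[μ(2/r − 1/a_t)] = 12.2562 km/s.
Δv₂ = |v_t − v_c| = |12.2562 − 15.6536| = 3.397 km/s.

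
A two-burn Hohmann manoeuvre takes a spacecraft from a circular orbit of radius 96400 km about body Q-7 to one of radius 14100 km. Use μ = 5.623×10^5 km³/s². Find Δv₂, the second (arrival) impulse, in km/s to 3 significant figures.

Transfer-ellipse semi-major axis a_t = (r₁ + r₂)/2 = (96400 + 14100)/2 = 55250 km.
Circular speed at r = 14100 km: v_c = √(μ/r) = 6.315 km/s.
Transfer-orbit speed at the same r (vis-viva, a = a_t): v_t = √[μ(2/r − 1/a_t)] = 8.342 km/s.
Δv₂ = |v_t − v_c| = |8.342 − 6.315| = 2.027 km/s.

Δv₂ = 2.03 km/s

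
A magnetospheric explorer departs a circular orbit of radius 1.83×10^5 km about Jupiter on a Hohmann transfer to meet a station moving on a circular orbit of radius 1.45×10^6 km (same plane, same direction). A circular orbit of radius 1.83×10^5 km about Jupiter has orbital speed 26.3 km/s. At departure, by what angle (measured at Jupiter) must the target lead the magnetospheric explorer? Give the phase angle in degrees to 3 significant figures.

From the circular-orbit relation v² = μ/r at r = 1.83×10^5 km: μ = v²r = (26.3)² × 1.83×10^5 = 1.26579×10^8 km³/s².
The Hohmann ellipse has a_t = (r₁ + r₂)/2 = 8.165×10^5 km.
The half-period of the transfer ellipse is t = π√(a_t³/μ) = 2.060×10^5 s.
Target angular speed ω₂ = √(μ/r₂³) = 6.444×10^-6 rad/s.
Angle swept by the target during transfer: ω₂·t = 1.3275 rad = 76.06°.
Arrival is 180° from departure on the ellipse, so φ = 180° − 76.06° = 104°.

φ = 104°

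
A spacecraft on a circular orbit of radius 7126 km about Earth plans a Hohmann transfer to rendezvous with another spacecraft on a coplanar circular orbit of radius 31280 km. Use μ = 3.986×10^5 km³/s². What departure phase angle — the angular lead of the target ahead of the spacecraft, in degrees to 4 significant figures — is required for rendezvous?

Semi-major axis of the transfer orbit: a_t = (7126 + 31280)/2 = 19203 km.
Transfer time t = π√(a_t³/μ) = 13241 s.
Target angular speed ω₂ = √(μ/r₂³) = 1.1412×10^-4 rad/s.
Angle swept by the target during transfer: ω₂·t = 1.5111 rad = 86.58°.
The spacecraft traverses 180° on the transfer ellipse, so the target must lead by 180° − 86.58° = 93.42°.

φ = 93.42°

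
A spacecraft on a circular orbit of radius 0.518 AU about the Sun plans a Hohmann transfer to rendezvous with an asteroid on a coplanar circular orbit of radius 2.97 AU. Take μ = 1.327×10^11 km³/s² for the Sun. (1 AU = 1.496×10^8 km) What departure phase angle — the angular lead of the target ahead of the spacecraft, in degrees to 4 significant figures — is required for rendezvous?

φ = 99.01°

In km: r₁ = 0.518 × 1.496×10^8 = 7.74928×10^7 km; r₂ = 2.97 × 1.496×10^8 = 4.44312×10^8 km.
The Hohmann ellipse has a_t = (r₁ + r₂)/2 = 2.609024×10^8 km.
Transfer time t = π√(a_t³/μ) = 3.634×10^7 s.
The target's mean motion on its circular orbit is ω₂ = √(μ/r₂³) = 3.890×10^-8 rad/s.
Angle swept by the target during transfer: ω₂·t = 1.4136 rad = 80.99°.
The spacecraft traverses 180° on the transfer ellipse, so the target must lead by 180° − 80.99° = 99.01°.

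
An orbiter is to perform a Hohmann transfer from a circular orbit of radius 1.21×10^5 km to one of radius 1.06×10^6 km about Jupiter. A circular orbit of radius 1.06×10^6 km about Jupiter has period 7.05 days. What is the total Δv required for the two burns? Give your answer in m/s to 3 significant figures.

From Kepler's third law T² = 4π²r³/μ at r = 1.06×10^6 km, T = 7.05 days = 7.05 × 86400 s = 6.0912×10^5 s: μ = 4π²r³/T² = 1.26728×10^8 km³/s².
Semi-major axis of the transfer orbit: a_t = (1.210×10^5 + 1.060×10^6)/2 = 5.905×10^5 km.
At r₁ the circular-orbit speed is v₁ = √(μ/r₁) = 32.363 km/s.
On the transfer ellipse at r₁, v² = μ(2/r − 1/a) gives v_p = √[μ(2/r₁ − 1/a_t)] = 43.360 km/s.
First burn Δv₁ = |v_p − v₁| = 10.997 km/s.
Circular speed at r₂: v₂ = √(μ/r₂) = 10.934 km/s.
Transfer-orbit speed at r₂: v_a = √[μ(2/r₂ − 1/a_t)] = 4.9495 km/s.
Second burn Δv₂ = |v₂ − v_a| = 5.9845 km/s.
Δv = Δv₁ + Δv₂ = 10.997 + 5.9845 = 16.98 km/s.

Δv = 17000 m/s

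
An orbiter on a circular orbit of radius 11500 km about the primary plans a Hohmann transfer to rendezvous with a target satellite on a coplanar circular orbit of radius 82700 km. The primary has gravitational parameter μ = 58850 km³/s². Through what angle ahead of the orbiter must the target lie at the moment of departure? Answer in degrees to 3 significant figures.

The Hohmann ellipse has a_t = (r₁ + r₂)/2 = 47100 km.
The half-period of the transfer ellipse is t = π√(a_t³/μ) = 1.3238×10^5 s.
The target's mean motion on its circular orbit is ω₂ = √(μ/r₂³) = 1.0200×10^-5 rad/s.
Angle swept by the target during transfer: ω₂·t = 1.3503 rad = 77.37°.
The orbiter traverses 180° on the transfer ellipse, so the target must lead by 180° − 77.37° = 103°.

φ = 103°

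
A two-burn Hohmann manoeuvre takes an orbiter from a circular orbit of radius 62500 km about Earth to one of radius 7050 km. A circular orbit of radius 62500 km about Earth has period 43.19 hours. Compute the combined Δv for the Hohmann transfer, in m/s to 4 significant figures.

From Kepler's third law T² = 4π²r³/μ at r = 62500 km, T = 43.19 hours = 43.19 × 3600 s = 1.55484×10^5 s: μ = 4π²r³/T² = 3.98684×10^5 km³/s².
Transfer-ellipse semi-major axis a_t = (r₁ + r₂)/2 = (62500 + 7050)/2 = 34775 km.
At r₁ the circular-orbit speed is v₁ = √(μ/r₁) = 2.5257 km/s.
On the transfer ellipse at r₁, vis-viva gives v_a = √[μ(2/r₁ − 1/a_t)] = 1.1372 km/s.
First burn Δv₁ = |v_a − v₁| = 1.3885 km/s.
Circular speed at r₂: v₂ = √(μ/r₂) = 7.52003 km/s.
Transfer-orbit speed at r₂: v_p = √[μ(2/r₂ − 1/a_t)] = 10.0815 km/s.
Second burn Δv₂ = |v₂ − v_p| = 2.5615 km/s.
Δv = Δv₁ + Δv₂ = 1.3885 + 2.5615 = 3.950 km/s.

Δv = 3950 m/s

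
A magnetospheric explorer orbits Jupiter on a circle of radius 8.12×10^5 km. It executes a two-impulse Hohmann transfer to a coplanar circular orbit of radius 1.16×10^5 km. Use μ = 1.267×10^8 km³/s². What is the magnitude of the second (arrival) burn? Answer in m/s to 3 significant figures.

Δv₂ = 10700 m/s

Transfer-ellipse semi-major axis a_t = (r₁ + r₂)/2 = (8.120×10^5 + 1.160×10^5)/2 = 4.640×10^5 km.
Circular speed at r = 1.160×10^5 km: v_c = √(μ/r) = 33.05 km/s.
Vis-viva on the transfer ellipse at r = 1.160×10^5 km gives v_t = √[μ(2/r − 1/a_t)] = 43.72 km/s.
Δv₂ = |v_t − v_c| = |43.72 − 33.05| = 10.67 km/s.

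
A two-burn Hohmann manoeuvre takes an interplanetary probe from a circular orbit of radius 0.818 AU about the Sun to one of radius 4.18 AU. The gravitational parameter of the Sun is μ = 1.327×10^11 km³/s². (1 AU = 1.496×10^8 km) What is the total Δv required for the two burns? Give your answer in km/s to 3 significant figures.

Δv = 15.9 km/s

In km: r₁ = 0.818 × 1.496×10^8 = 1.223728×10^8 km; r₂ = 4.18 × 1.496×10^8 = 6.25328×10^8 km.
Transfer-ellipse semi-major axis a_t = (r₁ + r₂)/2 = (1.223728×10^8 + 6.25328×10^8)/2 = 3.738504×10^8 km.
At r₁ the circular-orbit speed is v₁ = √(μ/r₁) = 32.930 km/s.
Transfer-orbit speed at r₁ (vis-viva): v_p = √[μ(2/r₁ − 1/a_t)] = 42.589 km/s.
First burn Δv₁ = |v_p − v₁| = 9.659 km/s.
Circular speed at r₂: v₂ = √(μ/r₂) = 14.567 km/s.
Transfer-orbit speed at r₂: v_a = √[μ(2/r₂ − 1/a_t)] = 8.3344 km/s.
Second burn Δv₂ = |v₂ − v_a| = 6.233 km/s.
Δv = Δv₁ + Δv₂ = 9.659 + 6.233 = 15.89 km/s.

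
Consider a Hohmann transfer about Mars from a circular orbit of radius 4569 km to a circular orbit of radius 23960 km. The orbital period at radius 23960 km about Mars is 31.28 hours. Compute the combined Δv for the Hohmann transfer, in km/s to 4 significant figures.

Δv = 1.487 km/s

From Kepler's third law T² = 4π²r³/μ at r = 23960 km, T = 31.28 hours = 31.28 × 3600 s = 1.12608×10^5 s: μ = 4π²r³/T² = 42823.5 km³/s².
Semi-major axis of the transfer orbit: a_t = (4569 + 23960)/2 = 14264.5 km.
At r₁ the circular-orbit speed is v₁ = √(μ/r₁) = 3.0615 km/s.
Transfer-orbit speed at r₁ (v² = μ(2/r − 1/a)): v_p = √[μ(2/r₁ − 1/a_t)] = 3.9678 km/s.
First burn Δv₁ = |v_p − v₁| = 0.9063 km/s.
Circular speed at r₂: v₂ = √(μ/r₂) = 1.3369 km/s.
Transfer-orbit speed at r₂: v_a = √[μ(2/r₂ − 1/a_t)] = 0.75662 km/s.
Second burn Δv₂ = |v₂ − v_a| = 0.5803 km/s.
Δv = Δv₁ + Δv₂ = 0.9063 + 0.5803 = 1.487 km/s.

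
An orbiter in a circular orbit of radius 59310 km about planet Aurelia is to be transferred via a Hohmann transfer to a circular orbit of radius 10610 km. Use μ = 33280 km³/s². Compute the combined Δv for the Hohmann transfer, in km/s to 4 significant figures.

The Hohmann ellipse has a_t = (r₁ + r₂)/2 = 34960 km.
At r₁ the circular-orbit speed is v₁ = √(μ/r₁) = 0.74908 km/s.
On the transfer ellipse at r₁, vis-viva equation gives v_a = √[μ(2/r₁ − 1/a_t)] = 0.41267 km/s.
First burn Δv₁ = |v_a − v₁| = 0.33641 km/s.
Circular speed at r₂: v₂ = √(μ/r₂) = 1.77106 km/s.
Transfer-orbit speed at r₂: v_p = √[μ(2/r₂ − 1/a_t)] = 2.30681 km/s.
Second burn Δv₂ = |v₂ − v_p| = 0.53575 km/s.
Total Δv = Δv₁ + Δv₂ = 0.8722 km/s.

Δv = 0.8722 km/s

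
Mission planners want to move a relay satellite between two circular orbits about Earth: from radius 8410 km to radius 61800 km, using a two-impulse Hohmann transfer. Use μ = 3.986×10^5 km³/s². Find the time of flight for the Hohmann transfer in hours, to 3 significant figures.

t = 9.09 hours

The Hohmann ellipse has a_t = (r₁ + r₂)/2 = 35105 km.
Half the transfer-orbit period gives t = π√(a_t³/μ) = 32730 s.
Converting: 32730 s ÷ 3600 s/hour = 9.09 hours.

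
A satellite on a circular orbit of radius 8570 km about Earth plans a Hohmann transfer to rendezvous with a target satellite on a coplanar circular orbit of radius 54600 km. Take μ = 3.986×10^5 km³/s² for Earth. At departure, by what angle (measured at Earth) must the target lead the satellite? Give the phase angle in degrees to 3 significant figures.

φ = 101°

The Hohmann ellipse has a_t = (r₁ + r₂)/2 = 31585 km.
Transfer time t = π√(a_t³/μ) = 27932 s.
The target's mean motion on its circular orbit is ω₂ = √(μ/r₂³) = 4.9486×10^-5 rad/s.
Angle swept by the target during transfer: ω₂·t = 1.38224 rad = 79.20°.
Arrival is 180° from departure on the ellipse, so φ = 180° − 79.20° = 101°.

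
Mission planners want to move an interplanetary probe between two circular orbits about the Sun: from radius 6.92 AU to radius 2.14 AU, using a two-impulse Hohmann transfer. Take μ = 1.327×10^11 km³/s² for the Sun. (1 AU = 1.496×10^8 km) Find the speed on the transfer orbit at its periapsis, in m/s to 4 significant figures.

In km: r₁ = 6.92 × 1.496×10^8 = 1.035232×10^9 km; r₂ = 2.14 × 1.496×10^8 = 3.20144×10^8 km.
Transfer-ellipse semi-major axis a_t = (r₁ + r₂)/2 = (1.035232×10^9 + 3.20144×10^8)/2 = 6.77688×10^8 km.
At periapsis, r = 3.20144×10^8 km.
Vis-viva: v = √[μ(2/r − 1/a_t)] = √[1.327×10^11 × (2/3.20144×10^8 − 1/6.77688×10^8)] = 25.16 km/s.

v = 25160 m/s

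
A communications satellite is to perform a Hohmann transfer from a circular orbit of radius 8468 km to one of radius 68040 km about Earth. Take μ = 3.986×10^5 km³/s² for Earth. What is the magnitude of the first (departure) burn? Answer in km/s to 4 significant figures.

Δv₁ = 2.289 km/s

Semi-major axis of the transfer orbit: a_t = (8468 + 68040)/2 = 38254 km.
Circular speed at r = 8468 km: v_c = √(μ/r) = 6.861 km/s.
Vis-viva on the transfer ellipse at r = 8468 km gives v_t = √[μ(2/r − 1/a_t)] = 9.150 km/s.
Δv₁ = |v_t − v_c| = |9.150 − 6.861| = 2.289 km/s.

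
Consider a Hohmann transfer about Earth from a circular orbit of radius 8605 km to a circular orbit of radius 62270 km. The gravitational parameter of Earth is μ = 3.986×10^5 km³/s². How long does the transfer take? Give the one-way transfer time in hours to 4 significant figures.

The Hohmann ellipse has a_t = (r₁ + r₂)/2 = 35437.5 km.
By Kepler's third law the transfer-orbit period is T = 2π√(a_t³/μ), so t = T/2 = 33195 s.
Converting: 33195 s ÷ 3600 s/hour = 9.221 hours.

t = 9.221 hours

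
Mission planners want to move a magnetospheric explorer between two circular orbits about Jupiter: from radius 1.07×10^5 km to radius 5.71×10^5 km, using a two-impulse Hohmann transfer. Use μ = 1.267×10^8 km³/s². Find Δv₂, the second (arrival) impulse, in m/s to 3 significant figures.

Δv₂ = 6530 m/s

The Hohmann ellipse has a_t = (r₁ + r₂)/2 = 3.390×10^5 km.
Circular speed at r = 5.710×10^5 km: v_c = √(μ/r) = 14.896 km/s.
Transfer-orbit speed at the same r (vis-viva, a = a_t): v_t = √[μ(2/r − 1/a_t)] = 8.3688 km/s.
Δv₂ = |v_t − v_c| = |8.3688 − 14.896| = 6.527 km/s.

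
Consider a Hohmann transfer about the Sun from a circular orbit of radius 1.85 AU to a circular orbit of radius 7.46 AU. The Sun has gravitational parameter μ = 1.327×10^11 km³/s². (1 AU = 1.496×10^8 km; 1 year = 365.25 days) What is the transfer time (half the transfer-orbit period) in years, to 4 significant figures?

t = 5.022 years

In km: r₁ = 1.85 × 1.496×10^8 = 2.7676×10^8 km; r₂ = 7.46 × 1.496×10^8 = 1.116016×10^9 km.
Transfer-ellipse semi-major axis a_t = (r₁ + r₂)/2 = (2.7676×10^8 + 1.116016×10^9)/2 = 6.96388×10^8 km.
By Kepler's third law the transfer-orbit period is T = 2π√(a_t³/μ), so t = T/2 = 1.5849×10^8 s.
Converting: 1.5849×10^8 s ÷ 3.15576×10^7 s/year (365.25 × 86400) = 5.022 years.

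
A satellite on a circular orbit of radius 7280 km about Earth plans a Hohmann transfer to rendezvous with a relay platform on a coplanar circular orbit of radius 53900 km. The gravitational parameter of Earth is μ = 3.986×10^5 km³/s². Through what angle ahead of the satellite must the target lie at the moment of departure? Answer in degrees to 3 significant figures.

φ = 103°

Transfer-ellipse semi-major axis a_t = (r₁ + r₂)/2 = (7280 + 53900)/2 = 30590 km.
Transfer time t = π√(a_t³/μ) = 26623 s.
The target's mean motion on its circular orbit is ω₂ = √(μ/r₂³) = 5.0453×10^-5 rad/s.
Angle swept by the target during transfer: ω₂·t = 1.3432 rad = 76.96°.
Arrival is 180° from departure on the ellipse, so φ = 180° − 76.96° = 103°.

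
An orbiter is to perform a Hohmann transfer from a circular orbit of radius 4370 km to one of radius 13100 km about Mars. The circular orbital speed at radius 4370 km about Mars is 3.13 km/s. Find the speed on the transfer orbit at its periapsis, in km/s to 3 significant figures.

From the circular-orbit relation v² = μ/r at r = 4370 km: μ = v²r = (3.13)² × 4370 = 42812.5 km³/s².
Transfer-ellipse semi-major axis a_t = (r₁ + r₂)/2 = (4370 + 13100)/2 = 8735 km.
The periapsis of the transfer ellipse is at r = 4370 km.
Vis-viva: v = √[μ(2/r − 1/a_t)] = √[42812.5 × (2/4370 − 1/8735)] = 3.833 km/s.

v = 3.83 km/s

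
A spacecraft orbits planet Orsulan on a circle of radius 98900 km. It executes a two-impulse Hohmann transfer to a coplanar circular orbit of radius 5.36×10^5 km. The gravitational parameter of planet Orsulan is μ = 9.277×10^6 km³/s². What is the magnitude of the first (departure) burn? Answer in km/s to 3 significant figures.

Δv₁ = 2.90 km/s

Semi-major axis of the transfer orbit: a_t = (98900 + 5.360×10^5)/2 = 3.1745×10^5 km.
Circular speed at r = 98900 km: v_c = √(μ/r) = 9.6851 km/s.
Transfer-orbit speed at the same r (vis-viva, a = a_t): v_t = √[μ(2/r − 1/a_t)] = 12.585 km/s.
Δv₁ = |v_t − v_c| = |12.585 − 9.6851| = 2.900 km/s.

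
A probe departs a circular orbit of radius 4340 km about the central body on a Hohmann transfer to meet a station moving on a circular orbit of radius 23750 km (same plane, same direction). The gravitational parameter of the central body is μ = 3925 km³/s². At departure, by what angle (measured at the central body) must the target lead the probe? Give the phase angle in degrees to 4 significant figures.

φ = 98.14°

Transfer-ellipse semi-major axis a_t = (r₁ + r₂)/2 = (4340 + 23750)/2 = 14045 km.
Transfer time t = π√(a_t³/μ) = 83467 s.
Target angular speed ω₂ = √(μ/r₂³) = 1.7117×10^-5 rad/s.
Angle swept by the target during transfer: ω₂·t = 1.4287 rad = 81.86°.
The probe traverses 180° on the transfer ellipse, so the target must lead by 180° − 81.86° = 98.14°.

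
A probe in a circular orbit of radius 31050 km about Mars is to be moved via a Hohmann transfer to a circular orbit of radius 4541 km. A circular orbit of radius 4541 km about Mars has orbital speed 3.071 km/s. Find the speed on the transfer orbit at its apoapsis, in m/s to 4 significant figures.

v = 593.3 m/s

From the circular-orbit relation v² = μ/r at r = 4541 km: μ = v²r = (3.071)² × 4541 = 42826.4 km³/s².
Transfer-ellipse semi-major axis a_t = (r₁ + r₂)/2 = (31050 + 4541)/2 = 17795.5 km.
At apoapsis, r = 31050 km.
Vis-viva: v = √[μ(2/r − 1/a_t)] = √[42826.4 × (2/31050 − 1/17795.5)] = 0.5933 km/s.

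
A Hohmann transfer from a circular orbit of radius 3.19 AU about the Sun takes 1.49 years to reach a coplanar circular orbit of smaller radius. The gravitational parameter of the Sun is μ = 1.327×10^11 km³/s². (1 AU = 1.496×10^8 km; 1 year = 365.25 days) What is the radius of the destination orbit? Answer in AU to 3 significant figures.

r₂ = 0.951 AU

In km: r₁ = 3.19 × 1.496×10^8 = 4.77224×10^8 km.
Transfer time t = 1.49 years × 365.25 × 86400 s = 4.7020824×10^7 s, and t = π√(a_t³/μ).
So a_t = (μ t²/π²)^(1/3) = (1.327×10^11 × (4.7020824×10^7)² / π²)^(1/3) = 3.0978×10^8 km.
Since a_t = (r₁ + r₂)/2, r₂ = 2a_t − r₁ = 2×3.0978×10^8 − 4.77224×10^8 = 1.42336×10^8 km.
In AU: r₂ = 1.42336×10^8 / 1.496×10^8 = 0.951 AU.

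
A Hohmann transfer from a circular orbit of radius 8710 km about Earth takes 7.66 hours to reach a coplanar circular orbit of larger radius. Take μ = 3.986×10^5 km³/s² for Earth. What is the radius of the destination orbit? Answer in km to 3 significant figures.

Transfer time t = 7.66 hours = 27576 s, and t = π√(a_t³/μ).
So a_t = (μ t²/π²)^(1/3) = (3.986×10^5 × (27576)² / π²)^(1/3) = 31316 km.
Since a_t = (r₁ + r₂)/2, r₂ = 2a_t − r₁ = 2×31316 − 8710 = 53922 km.

r₂ = 53900 km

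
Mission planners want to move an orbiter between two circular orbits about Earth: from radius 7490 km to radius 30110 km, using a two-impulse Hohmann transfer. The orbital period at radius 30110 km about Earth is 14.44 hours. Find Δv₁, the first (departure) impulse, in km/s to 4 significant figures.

From Kepler's third law T² = 4π²r³/μ at r = 30110 km, T = 14.44 hours = 14.44 × 3600 s = 51984 s: μ = 4π²r³/T² = 3.98798×10^5 km³/s².
The Hohmann ellipse has a_t = (r₁ + r₂)/2 = 18800 km.
Circular speed at r = 7490 km: v_c = √(μ/r) = 7.2968 km/s.
Vis-viva on the transfer ellipse at r = 7490 km gives v_t = √[μ(2/r − 1/a_t)] = 9.2345 km/s.
Δv₁ = |v_t − v_c| = |9.2345 − 7.2968| = 1.938 km/s.

Δv₁ = 1.938 km/s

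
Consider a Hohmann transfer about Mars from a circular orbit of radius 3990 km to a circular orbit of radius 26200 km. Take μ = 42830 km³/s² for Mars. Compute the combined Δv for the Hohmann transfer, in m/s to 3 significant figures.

Δv = 1660 m/s

Semi-major axis of the transfer orbit: a_t = (3990 + 26200)/2 = 15095 km.
Circular speed at r₁: v₁ = √(μ/r₁) = √(42830/3990) = 3.276 km/s.
On the transfer ellipse at r₁, vis-viva equation gives v_p = √[μ(2/r₁ − 1/a_t)] = 4.316 km/s.
First burn Δv₁ = |v_p − v₁| = 1.040 km/s.
At r₂, v₂ = √(μ/r₂) = 1.27857 km/s.
Transfer-orbit speed at r₂: v_a = √[μ(2/r₂ − 1/a_t)] = 0.657345 km/s.
Second burn Δv₂ = |v₂ − v_a| = 0.6212 km/s.
Total Δv = Δv₁ + Δv₂ = 1.661 km/s.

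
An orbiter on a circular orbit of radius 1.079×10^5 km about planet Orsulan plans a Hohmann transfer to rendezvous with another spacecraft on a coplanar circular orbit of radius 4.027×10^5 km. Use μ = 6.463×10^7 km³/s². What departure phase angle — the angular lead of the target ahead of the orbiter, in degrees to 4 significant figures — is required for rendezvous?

φ = 89.14°

Semi-major axis of the transfer orbit: a_t = (1.079×10^5 + 4.027×10^5)/2 = 2.553×10^5 km.
Transfer time t = π√(a_t³/μ) = 50409 s.
Target angular speed ω₂ = √(μ/r₂³) = 3.1459×10^-5 rad/s.
Angle swept by the target during transfer: ω₂·t = 1.5858 rad = 90.86°.
The orbiter traverses 180° on the transfer ellipse, so the target must lead by 180° − 90.86° = 89.14°.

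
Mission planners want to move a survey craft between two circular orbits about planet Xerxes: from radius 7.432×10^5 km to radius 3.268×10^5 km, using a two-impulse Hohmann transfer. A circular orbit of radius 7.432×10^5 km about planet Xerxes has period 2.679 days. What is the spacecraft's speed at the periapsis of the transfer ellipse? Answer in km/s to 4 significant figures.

From Kepler's third law T² = 4π²r³/μ at r = 7.432×10^5 km, T = 2.679 days = 2.679 × 86400 s = 2.314656×10^5 s: μ = 4π²r³/T² = 3.02485×10^8 km³/s².
Semi-major axis of the transfer orbit: a_t = (7.432×10^5 + 3.268×10^5)/2 = 5.350×10^5 km.
At periapsis, r = 3.268×10^5 km.
From the vis-viva equation, v = √[μ(2/r − 1/a_t)] = 35.86 km/s.

v = 35.86 km/s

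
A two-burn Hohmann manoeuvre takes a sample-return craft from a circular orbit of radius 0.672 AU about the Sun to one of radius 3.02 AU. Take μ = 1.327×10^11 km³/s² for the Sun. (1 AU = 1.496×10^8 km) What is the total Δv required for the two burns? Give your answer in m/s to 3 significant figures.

Δv = 16900 m/s

In km: r₁ = 0.672 × 1.496×10^8 = 1.005312×10^8 km; r₂ = 3.02 × 1.496×10^8 = 4.51792×10^8 km.
The Hohmann ellipse has a_t = (r₁ + r₂)/2 = 2.761616×10^8 km.
Circular speed at r₁: v₁ = √(μ/r₁) = √(1.327×10^11/1.005312×10^8) = 36.33 km/s.
On the transfer ellipse at r₁, v² = μ(2/r − 1/a) gives v_p = √[μ(2/r₁ − 1/a_t)] = 46.47 km/s.
First burn Δv₁ = |v_p − v₁| = 10.14 km/s.
At r₂, v₂ = √(μ/r₂) = 17.138 km/s.
Transfer-orbit speed at r₂: v_a = √[μ(2/r₂ − 1/a_t)] = 10.340 km/s.
Second burn Δv₂ = |v₂ − v_a| = 6.798 km/s.
Total Δv = Δv₁ + Δv₂ = 16.94 km/s.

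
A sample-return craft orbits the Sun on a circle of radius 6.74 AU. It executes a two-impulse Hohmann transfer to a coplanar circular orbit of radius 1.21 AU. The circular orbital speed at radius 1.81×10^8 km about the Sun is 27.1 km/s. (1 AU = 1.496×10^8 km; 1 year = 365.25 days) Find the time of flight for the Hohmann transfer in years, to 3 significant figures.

From the circular-orbit relation v² = μ/r at r = 1.81×10^8 km: μ = v²r = (27.1)² × 1.81×10^8 = 1.32928×10^11 km³/s².
In km: r₁ = 6.74 × 1.496×10^8 = 1.008304×10^9 km; r₂ = 1.21 × 1.496×10^8 = 1.81016×10^8 km.
The Hohmann ellipse has a_t = (r₁ + r₂)/2 = 5.9466×10^8 km.
Transfer time t = π√(a_t³/μ) = π√((5.9466×10^8)³ / 1.32928×10^11) = 1.250×10^8 s.
Converting: 1.250×10^8 s ÷ 3.15576×10^7 s/year (365.25 × 86400) = 3.96 years.

t = 3.96 years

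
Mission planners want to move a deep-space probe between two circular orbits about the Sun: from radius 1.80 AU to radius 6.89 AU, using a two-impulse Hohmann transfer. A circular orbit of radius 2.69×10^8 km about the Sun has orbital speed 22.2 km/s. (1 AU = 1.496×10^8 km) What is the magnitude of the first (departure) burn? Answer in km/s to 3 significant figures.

From the circular-orbit relation v² = μ/r at r = 2.69×10^8 km: μ = v²r = (22.2)² × 2.69×10^8 = 1.32574×10^11 km³/s².
In km: r₁ = 1.80 × 1.496×10^8 = 2.6928×10^8 km; r₂ = 6.89 × 1.496×10^8 = 1.030744×10^9 km.
The Hohmann ellipse has a_t = (r₁ + r₂)/2 = 6.50012×10^8 km.
On the circular orbit at r = 2.6928×10^8 km, v_c = √(μ/r) = 22.188 km/s.
Vis-viva on the transfer ellipse at r = 2.6928×10^8 km gives v_t = √[μ(2/r − 1/a_t)] = 27.941 km/s.
Δv₁ = |v_t − v_c| = |27.941 − 22.188| = 5.753 km/s.

Δv₁ = 5.75 km/s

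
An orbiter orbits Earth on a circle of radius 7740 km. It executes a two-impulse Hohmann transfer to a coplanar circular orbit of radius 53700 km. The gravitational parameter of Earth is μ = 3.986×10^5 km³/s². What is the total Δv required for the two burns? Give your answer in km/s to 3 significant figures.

Semi-major axis of the transfer orbit: a_t = (7740 + 53700)/2 = 30720 km.
Circular speed at r₁: v₁ = √(μ/r₁) = √(3.986×10^5/7740) = 7.176 km/s.
On the transfer ellipse at r₁, vis-viva gives v_p = √[μ(2/r₁ − 1/a_t)] = 9.488 km/s.
First burn Δv₁ = |v_p − v₁| = 2.312 km/s.
At r₂, v₂ = √(μ/r₂) = 2.7245 km/s.
Transfer-orbit speed at r₂: v_a = √[μ(2/r₂ − 1/a_t)] = 1.3675 km/s.
Second burn Δv₂ = |v₂ − v_a| = 1.357 km/s.
Total Δv = Δv₁ + Δv₂ = 3.669 km/s.

Δv = 3.67 km/s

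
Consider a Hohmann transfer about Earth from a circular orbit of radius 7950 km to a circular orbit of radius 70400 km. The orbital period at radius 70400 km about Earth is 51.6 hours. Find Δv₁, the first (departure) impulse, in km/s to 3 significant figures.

From Kepler's third law T² = 4π²r³/μ at r = 70400 km, T = 51.6 hours = 51.6 × 3600 s = 1.8576×10^5 s: μ = 4π²r³/T² = 3.99184×10^5 km³/s².
The Hohmann ellipse has a_t = (r₁ + r₂)/2 = 39175 km.
On the circular orbit at r = 7950 km, v_c = √(μ/r) = 7.086 km/s.
Transfer-orbit speed at the same r (vis-viva, a = a_t): v_t = √[μ(2/r − 1/a_t)] = 9.499 km/s.
Δv₁ = |v_t − v_c| = |9.499 − 7.086| = 2.413 km/s.

Δv₁ = 2.41 km/s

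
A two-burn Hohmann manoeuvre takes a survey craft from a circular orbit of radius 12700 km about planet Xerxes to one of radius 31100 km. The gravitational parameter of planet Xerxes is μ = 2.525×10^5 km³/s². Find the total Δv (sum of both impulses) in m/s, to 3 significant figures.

Δv = 1530 m/s

Transfer-ellipse semi-major axis a_t = (r₁ + r₂)/2 = (12700 + 31100)/2 = 21900 km.
Circular speed at r₁: v₁ = √(μ/r₁) = √(2.525×10^5/12700) = 4.4589 km/s.
Transfer-orbit speed at r₁ (vis-viva equation): v_p = √[μ(2/r₁ − 1/a_t)] = 5.3136 km/s.
First burn Δv₁ = |v_p − v₁| = 0.8547 km/s.
At r₂, v₂ = √(μ/r₂) = 2.8494 km/s.
Transfer-orbit speed at r₂: v_a = √[μ(2/r₂ − 1/a_t)] = 2.1699 km/s.
Second burn Δv₂ = |v₂ − v_a| = 0.6795 km/s.
Δv = Δv₁ + Δv₂ = 0.8547 + 0.6795 = 1.534 km/s.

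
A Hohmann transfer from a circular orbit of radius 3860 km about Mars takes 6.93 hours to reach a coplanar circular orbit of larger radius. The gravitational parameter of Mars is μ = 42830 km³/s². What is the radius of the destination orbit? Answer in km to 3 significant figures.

r₂ = 24000 km

Transfer time t = 6.93 hours = 24948 s, and t = π√(a_t³/μ).
So a_t = (μ t²/π²)^(1/3) = (42830 × (24948)² / π²)^(1/3) = 13926 km.
Since a_t = (r₁ + r₂)/2, r₂ = 2a_t − r₁ = 2×13926 − 3860 = 23992 km.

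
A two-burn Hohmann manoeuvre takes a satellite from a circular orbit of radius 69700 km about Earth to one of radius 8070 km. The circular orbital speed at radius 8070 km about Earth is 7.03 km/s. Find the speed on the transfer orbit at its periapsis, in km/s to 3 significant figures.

From the circular-orbit relation v² = μ/r at r = 8070 km: μ = v²r = (7.03)² × 8070 = 3.98827×10^5 km³/s².
The Hohmann ellipse has a_t = (r₁ + r₂)/2 = 38885 km.
At periapsis, r = 8070 km.
Applying v² = μ(2/r − 1/a_t): v = 9.412 km/s.

v = 9.41 km/s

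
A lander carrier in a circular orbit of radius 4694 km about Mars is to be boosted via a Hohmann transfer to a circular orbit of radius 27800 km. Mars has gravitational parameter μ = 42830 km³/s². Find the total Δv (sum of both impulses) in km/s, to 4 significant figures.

Semi-major axis of the transfer orbit: a_t = (4694 + 27800)/2 = 16247 km.
At r₁ the circular-orbit speed is v₁ = √(μ/r₁) = 3.0207 km/s.
Transfer-orbit speed at r₁ (v² = μ(2/r − 1/a)): v_p = √[μ(2/r₁ − 1/a_t)] = 3.9513 km/s.
First burn Δv₁ = |v_p − v₁| = 0.9306 km/s.
Circular speed at r₂: v₂ = √(μ/r₂) = 1.24123 km/s.
Transfer-orbit speed at r₂: v_a = √[μ(2/r₂ − 1/a_t)] = 0.667170 km/s.
Second burn Δv₂ = |v₂ − v_a| = 0.5741 km/s.
Δv = Δv₁ + Δv₂ = 0.9306 + 0.5741 = 1.505 km/s.

Δv = 1.505 km/s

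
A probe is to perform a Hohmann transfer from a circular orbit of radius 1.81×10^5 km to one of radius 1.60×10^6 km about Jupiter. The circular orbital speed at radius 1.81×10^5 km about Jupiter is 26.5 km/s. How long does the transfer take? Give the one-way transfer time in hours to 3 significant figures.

t = 65.0 hours

From the circular-orbit relation v² = μ/r at r = 1.81×10^5 km: μ = v²r = (26.5)² × 1.81×10^5 = 1.27107×10^8 km³/s².
Transfer-ellipse semi-major axis a_t = (r₁ + r₂)/2 = (1.810×10^5 + 1.600×10^6)/2 = 8.905×10^5 km.
Transfer time t = π√(a_t³/μ) = π√((8.905×10^5)³ / 1.27107×10^8) = 2.3416×10^5 s.
Converting: 2.3416×10^5 s ÷ 3600 s/hour = 65.0 hours.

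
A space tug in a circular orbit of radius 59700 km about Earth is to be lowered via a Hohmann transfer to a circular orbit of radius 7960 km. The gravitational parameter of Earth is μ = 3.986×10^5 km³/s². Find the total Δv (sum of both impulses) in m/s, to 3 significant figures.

The Hohmann ellipse has a_t = (r₁ + r₂)/2 = 33830 km.
Circular speed at r₁: v₁ = √(μ/r₁) = √(3.986×10^5/59700) = 2.584 km/s.
Transfer-orbit speed at r₁ (vis-viva): v_a = √[μ(2/r₁ − 1/a_t)] = 1.253 km/s.
First burn Δv₁ = |v_a − v₁| = 1.331 km/s.
At r₂, v₂ = √(μ/r₂) = 7.076 km/s.
Transfer-orbit speed at r₂: v_p = √[μ(2/r₂ − 1/a_t)] = 9.400 km/s.
Second burn Δv₂ = |v₂ − v_p| = 2.324 km/s.
Δv = Δv₁ + Δv₂ = 1.331 + 2.324 = 3.655 km/s.

Δv = 3650 m/s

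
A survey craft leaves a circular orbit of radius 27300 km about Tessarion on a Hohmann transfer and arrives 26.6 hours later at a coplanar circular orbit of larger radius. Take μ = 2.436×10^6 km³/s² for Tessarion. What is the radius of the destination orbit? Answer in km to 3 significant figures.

Transfer time t = 26.6 hours = 95760 s, and t = π√(a_t³/μ).
So a_t = (μ t²/π²)^(1/3) = (2.436×10^6 × (95760)² / π²)^(1/3) = 1.3130×10^5 km.
Since a_t = (r₁ + r₂)/2, r₂ = 2a_t − r₁ = 2×1.3130×10^5 − 27300 = 2.353×10^5 km.

r₂ = 2.35×10^5 km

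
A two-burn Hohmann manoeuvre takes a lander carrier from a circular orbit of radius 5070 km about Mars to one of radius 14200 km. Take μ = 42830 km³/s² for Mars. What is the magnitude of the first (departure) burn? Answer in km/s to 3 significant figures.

Δv₁ = 0.622 km/s

Semi-major axis of the transfer orbit: a_t = (5070 + 14200)/2 = 9635 km.
On the circular orbit at r = 5070 km, v_c = √(μ/r) = 2.906 km/s.
Transfer-orbit speed at the same r (vis-viva, a = a_t): v_t = √[μ(2/r − 1/a_t)] = 3.528 km/s.
Δv₁ = |v_t − v_c| = |3.528 − 2.906| = 0.6220 km/s.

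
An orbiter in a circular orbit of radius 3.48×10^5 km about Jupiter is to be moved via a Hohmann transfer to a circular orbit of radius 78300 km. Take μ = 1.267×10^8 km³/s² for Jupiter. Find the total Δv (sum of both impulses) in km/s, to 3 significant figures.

Δv = 18.7 km/s

Semi-major axis of the transfer orbit: a_t = (3.480×10^5 + 78300)/2 = 2.1315×10^5 km.
Circular speed at r₁: v₁ = √(μ/r₁) = √(1.267×10^8/3.480×10^5) = 19.081 km/s.
On the transfer ellipse at r₁, vis-viva gives v_a = √[μ(2/r₁ − 1/a_t)] = 11.565 km/s.
First burn Δv₁ = |v_a − v₁| = 7.516 km/s.
At r₂, v₂ = √(μ/r₂) = 40.23 km/s.
Transfer-orbit speed at r₂: v_p = √[μ(2/r₂ − 1/a_t)] = 51.40 km/s.
Second burn Δv₂ = |v₂ − v_p| = 11.17 km/s.
Total Δv = Δv₁ + Δv₂ = 18.69 km/s.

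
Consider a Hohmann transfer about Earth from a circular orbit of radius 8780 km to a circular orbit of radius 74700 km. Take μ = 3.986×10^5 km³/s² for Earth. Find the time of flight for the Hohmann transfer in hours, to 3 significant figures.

t = 11.8 hours

Semi-major axis of the transfer orbit: a_t = (8780 + 74700)/2 = 41740 km.
Half the transfer-orbit period gives t = π√(a_t³/μ) = 42430 s.
Converting: 42430 s ÷ 3600 s/hour = 11.8 hours.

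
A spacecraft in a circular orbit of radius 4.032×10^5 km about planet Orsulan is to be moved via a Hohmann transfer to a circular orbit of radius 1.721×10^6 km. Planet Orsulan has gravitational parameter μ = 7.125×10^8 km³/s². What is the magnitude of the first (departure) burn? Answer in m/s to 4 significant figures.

Δv₁ = 11470 m/s

The Hohmann ellipse has a_t = (r₁ + r₂)/2 = 1.0621×10^6 km.
On the circular orbit at r = 4.032×10^5 km, v_c = √(μ/r) = 42.04 km/s.
Transfer-orbit speed at the same r (vis-viva, a = a_t): v_t = √[μ(2/r − 1/a_t)] = 53.51 km/s.
Δv₁ = |v_t − v_c| = |53.51 − 42.04| = 11.47 km/s.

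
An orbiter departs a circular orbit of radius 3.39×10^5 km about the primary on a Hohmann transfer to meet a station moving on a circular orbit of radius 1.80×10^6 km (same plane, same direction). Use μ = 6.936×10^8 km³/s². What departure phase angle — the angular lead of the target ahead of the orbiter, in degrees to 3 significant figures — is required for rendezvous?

Semi-major axis of the transfer orbit: a_t = (3.390×10^5 + 1.800×10^6)/2 = 1.0695×10^6 km.
The half-period of the transfer ellipse is t = π√(a_t³/μ) = 1.31937×10^5 s.
The target's mean motion on its circular orbit is ω₂ = √(μ/r₂³) = 1.09055×10^-5 rad/s.
Angle swept by the target during transfer: ω₂·t = 1.4388 rad = 82.44°.
Arrival is 180° from departure on the ellipse, so φ = 180° − 82.44° = 97.6°.

φ = 97.6°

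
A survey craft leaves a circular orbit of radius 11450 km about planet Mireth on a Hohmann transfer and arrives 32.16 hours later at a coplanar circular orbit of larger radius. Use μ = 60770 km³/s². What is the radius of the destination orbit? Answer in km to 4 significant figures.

r₂ = 75630 km

Transfer time t = 32.16 hours = 1.15776×10^5 s, and t = π√(a_t³/μ).
So a_t = (μ t²/π²)^(1/3) = (60770 × (1.15776×10^5)² / π²)^(1/3) = 43539 km.
Since a_t = (r₁ + r₂)/2, r₂ = 2a_t − r₁ = 2×43539 − 11450 = 75628 km.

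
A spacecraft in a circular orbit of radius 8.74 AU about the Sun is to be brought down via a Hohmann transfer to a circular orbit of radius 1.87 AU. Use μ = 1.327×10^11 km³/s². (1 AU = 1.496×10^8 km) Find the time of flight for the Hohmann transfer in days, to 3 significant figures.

t = 2230 days

In km: r₁ = 8.74 × 1.496×10^8 = 1.307504×10^9 km; r₂ = 1.87 × 1.496×10^8 = 2.79752×10^8 km.
Transfer-ellipse semi-major axis a_t = (r₁ + r₂)/2 = (1.307504×10^9 + 2.79752×10^8)/2 = 7.93628×10^8 km.
Half the transfer-orbit period gives t = π√(a_t³/μ) = 1.928×10^8 s.
Converting: 1.928×10^8 s ÷ 86400 s/day = 2230 days.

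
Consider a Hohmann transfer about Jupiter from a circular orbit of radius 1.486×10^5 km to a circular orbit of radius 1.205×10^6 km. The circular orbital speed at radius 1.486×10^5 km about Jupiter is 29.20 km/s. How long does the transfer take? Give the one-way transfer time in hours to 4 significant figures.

t = 43.17 hours

From the circular-orbit relation v² = μ/r at r = 1.486×10^5 km: μ = v²r = (29.20)² × 1.486×10^5 = 1.26702×10^8 km³/s².
The Hohmann ellipse has a_t = (r₁ + r₂)/2 = 6.768×10^5 km.
Transfer time t = π√(a_t³/μ) = π√((6.768×10^5)³ / 1.26702×10^8) = 1.554×10^5 s.
Converting: 1.554×10^5 s ÷ 3600 s/hour = 43.17 hours.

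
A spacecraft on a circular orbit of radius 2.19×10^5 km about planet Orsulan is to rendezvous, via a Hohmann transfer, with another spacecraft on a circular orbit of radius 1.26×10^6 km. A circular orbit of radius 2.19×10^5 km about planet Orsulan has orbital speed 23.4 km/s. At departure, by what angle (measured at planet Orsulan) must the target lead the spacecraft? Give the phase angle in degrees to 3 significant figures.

φ = 99.1°

From the circular-orbit relation v² = μ/r at r = 2.19×10^5 km: μ = v²r = (23.4)² × 2.19×10^5 = 1.19916×10^8 km³/s².
The Hohmann ellipse has a_t = (r₁ + r₂)/2 = 7.395×10^5 km.
Transfer time t = π√(a_t³/μ) = 1.8244×10^5 s.
Target angular speed ω₂ = √(μ/r₂³) = 7.7425×10^-6 rad/s.
Angle swept by the target during transfer: ω₂·t = 1.4125 rad = 80.93°.
The spacecraft traverses 180° on the transfer ellipse, so the target must lead by 180° − 80.93° = 99.1°.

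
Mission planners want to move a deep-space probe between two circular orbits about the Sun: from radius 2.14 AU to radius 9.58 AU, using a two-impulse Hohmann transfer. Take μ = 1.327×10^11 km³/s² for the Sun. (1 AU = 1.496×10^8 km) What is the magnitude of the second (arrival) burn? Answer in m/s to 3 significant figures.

In km: r₁ = 2.14 × 1.496×10^8 = 3.20144×10^8 km; r₂ = 9.58 × 1.496×10^8 = 1.433168×10^9 km.
The Hohmann ellipse has a_t = (r₁ + r₂)/2 = 8.76656×10^8 km.
Circular speed at r = 1.433168×10^9 km: v_c = √(μ/r) = 9.6225 km/s.
Transfer-orbit speed at the same r (vis-viva, a = a_t): v_t = √[μ(2/r − 1/a_t)] = 5.8149 km/s.
Δv₂ = |v_t − v_c| = |5.8149 − 9.6225| = 3.808 km/s.

Δv₂ = 3810 m/s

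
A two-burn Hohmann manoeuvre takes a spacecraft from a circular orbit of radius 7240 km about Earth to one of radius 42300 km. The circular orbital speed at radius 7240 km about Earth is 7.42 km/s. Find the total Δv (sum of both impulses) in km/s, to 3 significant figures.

From the circular-orbit relation v² = μ/r at r = 7240 km: μ = v²r = (7.42)² × 7240 = 3.98608×10^5 km³/s².
Semi-major axis of the transfer orbit: a_t = (7240 + 42300)/2 = 24770 km.
At r₁ the circular-orbit speed is v₁ = √(μ/r₁) = 7.42000 km/s.
On the transfer ellipse at r₁, vis-viva gives v_p = √[μ(2/r₁ − 1/a_t)] = 9.69641 km/s.
First burn Δv₁ = |v_p − v₁| = 2.27641 km/s.
Circular speed at r₂: v₂ = √(μ/r₂) = 3.06975 km/s.
Transfer-orbit speed at r₂: v_a = √[μ(2/r₂ − 1/a_t)] = 1.65962 km/s.
Second burn Δv₂ = |v₂ − v_a| = 1.41013 km/s.
Total Δv = Δv₁ + Δv₂ = 3.687 km/s.

Δv = 3.69 km/s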